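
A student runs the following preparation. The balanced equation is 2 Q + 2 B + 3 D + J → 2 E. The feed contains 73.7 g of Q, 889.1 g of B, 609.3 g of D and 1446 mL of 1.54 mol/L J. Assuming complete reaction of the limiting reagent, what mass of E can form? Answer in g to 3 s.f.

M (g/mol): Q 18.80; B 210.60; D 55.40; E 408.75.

1600 g

n(Q) = 73.70 / 18.80 = 3.920 mol
n(B) = 889.1 / 210.60 = 4.222 mol
n(D) = 609.3 / 55.40 = 11.00 mol
n(J) = 1.54 × 1446/1000 = 2.227 mol
n/ν for Q = 3.920/2 = 1.960
n/ν for B = 4.222/2 = 2.111
n/ν for D = 11.00/3 = 3.667
n/ν for J = 2.227/1 = 2.227
Smallest n/ν is Q → limiting reagent.
n(E) = (2/2) × 3.920 = 3.920 mol
mass = 3.920 × 408.75 = 1602 g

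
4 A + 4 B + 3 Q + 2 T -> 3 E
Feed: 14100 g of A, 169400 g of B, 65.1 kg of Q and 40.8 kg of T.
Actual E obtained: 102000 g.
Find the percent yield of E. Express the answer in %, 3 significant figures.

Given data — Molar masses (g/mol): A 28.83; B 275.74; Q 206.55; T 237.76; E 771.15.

n(A) = 14100 / 28.83 = 489.1 mol
n(B) = 169400 / 275.74 = 614.3 mol
n(Q) = 65.10×1000 / 206.55 = 315.2 mol
n(T) = 40.80×1000 / 237.76 = 171.6 mol
n/ν → A: 122.3, B: 153.6, Q: 105.1, T: 85.80; T is limiting.
theoretical n(E) = (3/2) × 171.6 = 257.4 mol → 198500 g
% yield = 102000 / 198500 × 100 = 51.39 %

51.4 %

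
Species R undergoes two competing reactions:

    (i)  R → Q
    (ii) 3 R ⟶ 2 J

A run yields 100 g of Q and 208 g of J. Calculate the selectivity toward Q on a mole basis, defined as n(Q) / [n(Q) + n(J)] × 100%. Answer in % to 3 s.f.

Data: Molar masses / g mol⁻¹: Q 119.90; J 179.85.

n(Q) = 100 / 119.90 = 0.8340 mol
n(J) = 208 / 179.85 = 1.157 mol
selectivity = 0.8340/(0.8340+1.157) × 100 = 41.89 %

41.9 %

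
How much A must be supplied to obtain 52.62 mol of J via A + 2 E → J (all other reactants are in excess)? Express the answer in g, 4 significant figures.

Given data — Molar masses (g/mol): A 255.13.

13420 g

n(J) = 52.62 mol
n(A) = (1/1) × 52.62 = 52.62 mol
mass = 52.62 × 255.13 = 13420 g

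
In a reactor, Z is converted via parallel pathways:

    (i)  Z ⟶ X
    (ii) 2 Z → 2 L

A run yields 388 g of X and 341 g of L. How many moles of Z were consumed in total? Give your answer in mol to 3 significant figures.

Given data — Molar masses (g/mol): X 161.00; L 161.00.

n(X) = 388 / 161.00 = 2.410 mol
n(L) = 341 / 161.00 = 2.118 mol
n(Z) via (i) = (1/1)×2.410 = 2.410 mol
n(Z) via (ii) = (2/2)×2.118 = 2.118 mol
total n(Z) = 2.410 + 2.118 = 4.528 mol

4.53 mol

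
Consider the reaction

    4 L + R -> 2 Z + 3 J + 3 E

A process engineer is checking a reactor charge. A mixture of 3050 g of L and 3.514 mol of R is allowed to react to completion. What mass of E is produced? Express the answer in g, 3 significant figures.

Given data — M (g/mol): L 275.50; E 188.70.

n(L) = 3050 / 275.50 = 11.07 mol
n(R) = 3.514 mol
n/ν → L: 2.768, R: 3.514; L is limiting.
n(E) = (3/4) × 11.07 = 8.303 mol
mass = 8.303 × 188.70 = 1567 g

1570 g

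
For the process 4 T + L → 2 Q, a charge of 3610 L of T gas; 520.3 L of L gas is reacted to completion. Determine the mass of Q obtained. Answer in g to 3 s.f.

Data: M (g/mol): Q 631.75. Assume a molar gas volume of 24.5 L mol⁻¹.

n(T) = 3610 / 24.5 = 147.3 mol
n(L) = 520.3 / 24.5 = 21.24 mol
n/ν for T = 147.3/4 = 36.83
n/ν for L = 21.24/1 = 21.24
Smallest n/ν is L → limiting reagent.
n(Q) = (2/1) × 21.24 = 42.48 mol
mass = 42.48 × 631.75 = 26840 g

26800 g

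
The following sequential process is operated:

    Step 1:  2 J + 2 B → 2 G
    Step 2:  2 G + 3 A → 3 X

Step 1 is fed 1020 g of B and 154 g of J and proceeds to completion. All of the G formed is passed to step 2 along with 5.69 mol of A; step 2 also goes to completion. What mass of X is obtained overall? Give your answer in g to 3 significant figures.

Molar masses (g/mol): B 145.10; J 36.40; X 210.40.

Step 1:
n(B) = 1020 / 145.10 = 7.030 mol
n(J) = 154.0 / 36.40 = 4.231 mol
n/ν for B = 7.030/2 = 3.515
n/ν for J = 4.231/2 = 2.116
Smallest n/ν is J → limiting reagent.
n(G) produced = (2/2) × 4.231 = 4.231 mol
Step 2:
n(G) available = 4.231 mol
n(A) = 5.690 mol
n/ν for G = 4.231/2 = 2.116
n/ν for A = 5.690/3 = 1.897
Smallest n/ν is A → limiting reagent.
n(X) = (3/3) × 5.690 = 5.690 mol
mass = 5.690 × 210.40 = 1197 g

1200 g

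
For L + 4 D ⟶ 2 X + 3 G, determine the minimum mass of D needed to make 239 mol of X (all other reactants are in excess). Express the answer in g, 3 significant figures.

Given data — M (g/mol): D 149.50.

n(X) = 239.0 mol
n(D) = (4/2) × 239.0 = 478.0 mol
mass = 478.0 × 149.50 = 71460 g

71500 g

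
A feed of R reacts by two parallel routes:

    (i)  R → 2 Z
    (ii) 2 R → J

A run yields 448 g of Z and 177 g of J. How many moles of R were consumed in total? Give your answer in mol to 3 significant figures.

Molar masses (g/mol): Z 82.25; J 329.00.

n(Z) = 448 / 82.25 = 5.447 mol
n(J) = 177 / 329.00 = 0.5380 mol
n(R) via (i) = (1/2)×5.447 = 2.724 mol
n(R) via (ii) = (2/1)×0.5380 = 1.076 mol
total n(R) = 2.724 + 1.076 = 3.800 mol

3.80 mol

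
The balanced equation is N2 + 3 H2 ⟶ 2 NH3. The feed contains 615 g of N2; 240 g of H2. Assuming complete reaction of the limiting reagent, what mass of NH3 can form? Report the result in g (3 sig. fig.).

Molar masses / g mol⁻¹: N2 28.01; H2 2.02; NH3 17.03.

n(N2) = 615.0 / 28.01 = 21.96 mol
n(H2) = 240.0 / 2.02 = 118.8 mol
n/ν for N2 = 21.96/1 = 21.96
n/ν for H2 = 118.8/3 = 39.60
Smallest n/ν is N2 → limiting reagent.
n(NH3) = (2/1) × 21.96 = 43.92 mol
mass = 43.92 × 17.03 = 748.0 g

748 g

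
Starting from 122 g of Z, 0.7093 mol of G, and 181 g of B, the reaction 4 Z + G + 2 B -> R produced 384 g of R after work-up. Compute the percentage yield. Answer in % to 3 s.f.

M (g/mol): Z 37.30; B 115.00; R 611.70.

88.5 %

n(Z) = 122.0 / 37.30 = 3.271 mol
n(G) = 0.7093 mol
n(B) = 181.0 / 115.00 = 1.574 mol
n/ν for Z = 3.271/4 = 0.8178
n/ν for G = 0.7093/1 = 0.7093
n/ν for B = 1.574/2 = 0.7870
Smallest n/ν is G → limiting reagent.
theoretical n(R) = (1/1) × 0.7093 = 0.7093 mol → 433.9 g
% yield = 384 / 433.9 × 100 = 88.50 %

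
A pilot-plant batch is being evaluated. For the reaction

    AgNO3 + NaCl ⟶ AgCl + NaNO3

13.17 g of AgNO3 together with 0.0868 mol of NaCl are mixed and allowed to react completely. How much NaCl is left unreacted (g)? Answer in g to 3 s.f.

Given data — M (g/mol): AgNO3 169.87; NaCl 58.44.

0.542 g

n(AgNO3) = 13.17 / 169.87 = 0.07753 mol
n(NaCl) = 0.08680 mol
n/ν for AgNO3 = 0.07753/1 = 0.07753
n/ν for NaCl = 0.08680/1 = 0.08680
Smallest n/ν is AgNO3 → limiting reagent.
NaCl consumed = (1/1) × 0.07753 = 0.07753 mol
NaCl remaining = 0.08680 − 0.07753 = 0.009270 mol
mass = 0.009270 × 58.44 = 0.5417 g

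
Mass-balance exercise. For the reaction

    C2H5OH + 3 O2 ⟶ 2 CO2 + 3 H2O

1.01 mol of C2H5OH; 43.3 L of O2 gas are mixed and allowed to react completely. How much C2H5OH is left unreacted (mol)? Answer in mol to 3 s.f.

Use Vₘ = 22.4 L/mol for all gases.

0.366 mol

n(C2H5OH) = 1.010 mol
n(O2) = 43.30 / 22.4 = 1.933 mol
n/ν → C2H5OH: 1.010, O2: 0.6443; O2 is limiting.
C2H5OH consumed = (1/3) × 1.933 = 0.6443 mol
C2H5OH remaining = 1.010 − 0.6443 = 0.3657 mol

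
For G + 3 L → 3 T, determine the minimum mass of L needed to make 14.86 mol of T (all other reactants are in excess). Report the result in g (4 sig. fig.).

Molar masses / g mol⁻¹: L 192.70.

n(T) = 14.86 mol
n(L) = (3/3) × 14.86 = 14.86 mol
mass = 14.86 × 192.70 = 2864 g

2864 g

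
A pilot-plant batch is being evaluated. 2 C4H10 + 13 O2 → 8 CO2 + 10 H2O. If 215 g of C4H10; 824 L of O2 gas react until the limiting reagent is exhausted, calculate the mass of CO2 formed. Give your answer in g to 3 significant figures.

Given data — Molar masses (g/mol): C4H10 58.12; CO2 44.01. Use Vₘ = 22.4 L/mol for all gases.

651 g

n(C4H10) = 215.0 / 58.12 = 3.699 mol
n(O2) = 824.0 / 22.4 = 36.79 mol
n/ν → C4H10: 1.850, O2: 2.830; C4H10 is limiting.
n(CO2) = (8/2) × 3.699 = 14.80 mol
mass = 14.80 × 44.01 = 651.3 g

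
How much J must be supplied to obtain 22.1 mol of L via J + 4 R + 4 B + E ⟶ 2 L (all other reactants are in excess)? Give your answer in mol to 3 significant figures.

n(L) = 22.10 mol
n(J) = (1/2) × 22.10 = 11.05 mol

11.1 mol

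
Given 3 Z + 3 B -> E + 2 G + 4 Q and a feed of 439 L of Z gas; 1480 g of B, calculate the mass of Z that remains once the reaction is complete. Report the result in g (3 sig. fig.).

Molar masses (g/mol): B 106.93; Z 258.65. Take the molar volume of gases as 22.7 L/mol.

1420 g

n(Z) = 439.0 / 22.7 = 19.34 mol
n(B) = 1480 / 106.93 = 13.84 mol
n/ν → Z: 6.447, B: 4.613; B is limiting.
Z consumed = (3/3) × 13.84 = 13.84 mol
Z remaining = 19.34 − 13.84 = 5.500 mol
mass = 5.500 × 258.65 = 1423 g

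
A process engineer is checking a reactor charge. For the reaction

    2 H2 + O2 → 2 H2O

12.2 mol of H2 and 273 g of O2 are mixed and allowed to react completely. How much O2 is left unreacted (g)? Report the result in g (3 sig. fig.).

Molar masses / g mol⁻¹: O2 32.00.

n(H2) = 12.20 mol
n(O2) = 273.0 / 32.00 = 8.531 mol
n/ν for H2 = 12.20/2 = 6.100
n/ν for O2 = 8.531/1 = 8.531
Smallest n/ν is H2 → limiting reagent.
O2 consumed = (1/2) × 12.20 = 6.100 mol
O2 remaining = 8.531 − 6.100 = 2.431 mol
mass = 2.431 × 32.00 = 77.79 g

77.8 g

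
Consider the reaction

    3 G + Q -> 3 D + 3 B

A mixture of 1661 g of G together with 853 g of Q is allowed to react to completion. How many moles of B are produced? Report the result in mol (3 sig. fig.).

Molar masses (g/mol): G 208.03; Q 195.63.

n(G) = 1661 / 208.03 = 7.984 mol
n(Q) = 853.0 / 195.63 = 4.360 mol
n/ν for G = 7.984/3 = 2.661
n/ν for Q = 4.360/1 = 4.360
Smallest n/ν is G → limiting reagent.
n(B) = (3/3) × 7.984 = 7.984 mol

7.98 mol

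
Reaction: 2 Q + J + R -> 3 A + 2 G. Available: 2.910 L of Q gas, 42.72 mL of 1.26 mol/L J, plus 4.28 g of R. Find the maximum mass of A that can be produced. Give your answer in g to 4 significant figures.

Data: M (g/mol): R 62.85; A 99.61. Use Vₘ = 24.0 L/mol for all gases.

n(Q) = 2.910 / 24.0 = 0.1213 mol
n(J) = 1.26 × 42.72/1000 = 0.05383 mol
n(R) = 4.280 / 62.85 = 0.06810 mol
n/ν for Q = 0.1213/2 = 0.06065
n/ν for J = 0.05383/1 = 0.05383
n/ν for R = 0.06810/1 = 0.06810
Smallest n/ν is J → limiting reagent.
n(A) = (3/1) × 0.05383 = 0.1615 mol
mass = 0.1615 × 99.61 = 16.09 g

16.09 g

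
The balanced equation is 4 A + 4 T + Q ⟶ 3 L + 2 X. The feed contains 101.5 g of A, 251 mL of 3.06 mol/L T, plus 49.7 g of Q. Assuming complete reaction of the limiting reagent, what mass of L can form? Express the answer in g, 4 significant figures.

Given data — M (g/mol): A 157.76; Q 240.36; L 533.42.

n(A) = 101.5 / 157.76 = 0.6434 mol
n(T) = 3.06 × 251.0/1000 = 0.7681 mol
n(Q) = 49.70 / 240.36 = 0.2068 mol
n/ν → A: 0.1609, T: 0.1920, Q: 0.2068; A is limiting.
n(L) = (3/4) × 0.6434 = 0.4826 mol
mass = 0.4826 × 533.42 = 257.4 g

257.4 g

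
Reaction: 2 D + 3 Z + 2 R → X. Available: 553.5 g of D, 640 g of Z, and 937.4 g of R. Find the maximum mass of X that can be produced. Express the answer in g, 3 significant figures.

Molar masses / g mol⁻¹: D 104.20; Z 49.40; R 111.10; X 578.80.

1540 g

n(D) = 553.5 / 104.20 = 5.312 mol
n(Z) = 640.0 / 49.40 = 12.96 mol
n(R) = 937.4 / 111.10 = 8.437 mol
n/ν → D: 2.656, Z: 4.320, R: 4.219; D is limiting.
n(X) = (1/2) × 5.312 = 2.656 mol
mass = 2.656 × 578.80 = 1537 g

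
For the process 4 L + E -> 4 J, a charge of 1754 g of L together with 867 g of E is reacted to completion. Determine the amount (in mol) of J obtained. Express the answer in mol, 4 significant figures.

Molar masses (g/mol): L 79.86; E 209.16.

n(L) = 1754 / 79.86 = 21.96 mol
n(E) = 867.0 / 209.16 = 4.145 mol
n/ν → L: 5.490, E: 4.145; E is limiting.
n(J) = (4/1) × 4.145 = 16.58 mol

16.58 mol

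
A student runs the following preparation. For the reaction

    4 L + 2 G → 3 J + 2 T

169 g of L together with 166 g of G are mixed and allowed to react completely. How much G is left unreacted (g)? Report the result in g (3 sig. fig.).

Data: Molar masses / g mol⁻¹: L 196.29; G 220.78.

71.0 g

n(L) = 169.0 / 196.29 = 0.8610 mol
n(G) = 166.0 / 220.78 = 0.7519 mol
n/ν → L: 0.2153, G: 0.3760; L is limiting.
G consumed = (2/4) × 0.8610 = 0.4305 mol
G remaining = 0.7519 − 0.4305 = 0.3214 mol
mass = 0.3214 × 220.78 = 70.96 g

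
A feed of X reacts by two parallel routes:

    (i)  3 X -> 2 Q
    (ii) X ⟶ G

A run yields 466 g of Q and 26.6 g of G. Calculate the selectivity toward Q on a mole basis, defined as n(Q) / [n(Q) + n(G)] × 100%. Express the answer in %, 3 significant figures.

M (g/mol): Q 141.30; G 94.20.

92.1 %

n(Q) = 466 / 141.30 = 3.298 mol
n(G) = 26.6 / 94.20 = 0.2824 mol
selectivity = 3.298/(3.298+0.2824) × 100 = 92.11 %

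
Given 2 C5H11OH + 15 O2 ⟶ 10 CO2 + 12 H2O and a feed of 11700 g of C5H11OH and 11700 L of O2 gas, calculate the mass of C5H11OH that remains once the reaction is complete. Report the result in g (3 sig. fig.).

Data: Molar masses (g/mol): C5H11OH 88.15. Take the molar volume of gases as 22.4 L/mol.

5560 g

n(C5H11OH) = 11700 / 88.15 = 132.7 mol
n(O2) = 11700 / 22.4 = 522.3 mol
n/ν for C5H11OH = 132.7/2 = 66.35
n/ν for O2 = 522.3/15 = 34.82
Smallest n/ν is O2 → limiting reagent.
C5H11OH consumed = (2/15) × 522.3 = 69.64 mol
C5H11OH remaining = 132.7 − 69.64 = 63.06 mol
mass = 63.06 × 88.15 = 5559 g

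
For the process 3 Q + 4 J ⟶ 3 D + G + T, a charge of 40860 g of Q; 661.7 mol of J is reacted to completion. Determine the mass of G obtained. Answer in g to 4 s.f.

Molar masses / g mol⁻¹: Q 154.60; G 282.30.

24870 g

n(Q) = 40860 / 154.60 = 264.3 mol
n(J) = 661.7 mol
n/ν → Q: 88.10, J: 165.4; Q is limiting.
n(G) = (1/3) × 264.3 = 88.10 mol
mass = 88.10 × 282.30 = 24870 g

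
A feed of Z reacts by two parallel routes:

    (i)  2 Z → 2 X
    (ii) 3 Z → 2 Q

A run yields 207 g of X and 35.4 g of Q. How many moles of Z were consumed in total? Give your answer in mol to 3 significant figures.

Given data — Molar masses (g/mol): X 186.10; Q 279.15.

1.30 mol

n(X) = 207 / 186.10 = 1.112 mol
n(Q) = 35.4 / 279.15 = 0.1268 mol
n(Z) via (i) = (2/2)×1.112 = 1.112 mol
n(Z) via (ii) = (3/2)×0.1268 = 0.1902 mol
total n(Z) = 1.112 + 0.1902 = 1.302 mol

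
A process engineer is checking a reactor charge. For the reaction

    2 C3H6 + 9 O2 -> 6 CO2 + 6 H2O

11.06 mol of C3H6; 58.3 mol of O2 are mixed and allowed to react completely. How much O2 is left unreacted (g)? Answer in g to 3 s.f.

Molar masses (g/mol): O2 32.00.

273 g

n(C3H6) = 11.06 mol
n(O2) = 58.30 mol
n/ν for C3H6 = 11.06/2 = 5.530
n/ν for O2 = 58.30/9 = 6.478
Smallest n/ν is C3H6 → limiting reagent.
O2 consumed = (9/2) × 11.06 = 49.77 mol
O2 remaining = 58.30 − 49.77 = 8.530 mol
mass = 8.530 × 32.00 = 273.0 g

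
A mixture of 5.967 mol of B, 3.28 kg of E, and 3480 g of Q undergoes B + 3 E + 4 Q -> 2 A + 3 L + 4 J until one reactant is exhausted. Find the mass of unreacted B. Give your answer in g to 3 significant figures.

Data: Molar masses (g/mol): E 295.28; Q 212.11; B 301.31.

682 g

n(B) = 5.967 mol
n(E) = 3.280×1000 / 295.28 = 11.11 mol
n(Q) = 3480 / 212.11 = 16.41 mol
n/ν → B: 5.967, E: 3.703, Q: 4.103; E is limiting.
B consumed = (1/3) × 11.11 = 3.703 mol
B remaining = 5.967 − 3.703 = 2.264 mol
mass = 2.264 × 301.31 = 682.2 g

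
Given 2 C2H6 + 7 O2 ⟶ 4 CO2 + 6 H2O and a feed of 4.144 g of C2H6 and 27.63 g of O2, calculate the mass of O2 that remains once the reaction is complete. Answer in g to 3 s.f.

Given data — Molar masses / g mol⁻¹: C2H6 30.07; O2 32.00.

n(C2H6) = 4.144 / 30.07 = 0.1378 mol
n(O2) = 27.63 / 32.00 = 0.8634 mol
n/ν → C2H6: 0.06890, O2: 0.1233; C2H6 is limiting.
O2 consumed = (7/2) × 0.1378 = 0.4823 mol
O2 remaining = 0.8634 − 0.4823 = 0.3811 mol
mass = 0.3811 × 32.00 = 12.20 g

12.2 g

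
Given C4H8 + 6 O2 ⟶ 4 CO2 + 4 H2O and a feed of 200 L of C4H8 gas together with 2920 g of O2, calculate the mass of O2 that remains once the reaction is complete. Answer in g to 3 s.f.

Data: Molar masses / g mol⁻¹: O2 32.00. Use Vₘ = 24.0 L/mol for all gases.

1320 g

n(C4H8) = 200.0 / 24.0 = 8.333 mol
n(O2) = 2920 / 32.00 = 91.25 mol
n/ν for C4H8 = 8.333/1 = 8.333
n/ν for O2 = 91.25/6 = 15.21
Smallest n/ν is C4H8 → limiting reagent.
O2 consumed = (6/1) × 8.333 = 50.00 mol
O2 remaining = 91.25 − 50.00 = 41.25 mol
mass = 41.25 × 32.00 = 1320 g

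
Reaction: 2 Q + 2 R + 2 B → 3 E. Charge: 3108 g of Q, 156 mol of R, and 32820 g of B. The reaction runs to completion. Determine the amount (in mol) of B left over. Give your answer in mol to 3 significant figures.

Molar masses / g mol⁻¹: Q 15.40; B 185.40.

n(Q) = 3108 / 15.40 = 201.8 mol
n(R) = 156.0 mol
n(B) = 32820 / 185.40 = 177.0 mol
n/ν for Q = 201.8/2 = 100.9
n/ν for R = 156.0/2 = 78.00
n/ν for B = 177.0/2 = 88.50
Smallest n/ν is R → limiting reagent.
B consumed = (2/2) × 156.0 = 156.0 mol
B remaining = 177.0 − 156.0 = 21.00 mol

21.0 mol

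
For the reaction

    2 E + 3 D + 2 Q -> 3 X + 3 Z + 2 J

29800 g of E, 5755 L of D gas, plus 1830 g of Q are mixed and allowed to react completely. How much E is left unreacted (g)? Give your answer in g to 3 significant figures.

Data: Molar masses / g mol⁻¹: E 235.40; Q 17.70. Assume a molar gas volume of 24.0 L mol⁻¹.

5460 g

n(E) = 29800 / 235.40 = 126.6 mol
n(D) = 5755 / 24.0 = 239.8 mol
n(Q) = 1830 / 17.70 = 103.4 mol
n/ν → E: 63.30, D: 79.93, Q: 51.70; Q is limiting.
E consumed = (2/2) × 103.4 = 103.4 mol
E remaining = 126.6 − 103.4 = 23.20 mol
mass = 23.20 × 235.40 = 5461 g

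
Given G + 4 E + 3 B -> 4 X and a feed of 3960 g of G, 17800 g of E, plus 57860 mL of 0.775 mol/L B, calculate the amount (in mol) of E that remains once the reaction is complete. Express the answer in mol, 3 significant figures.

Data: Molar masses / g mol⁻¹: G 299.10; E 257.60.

16.1 mol

n(G) = 3960 / 299.10 = 13.24 mol
n(E) = 17800 / 257.60 = 69.10 mol
n(B) = 0.775 × 57860/1000 = 44.84 mol
n/ν for G = 13.24/1 = 13.24
n/ν for E = 69.10/4 = 17.28
n/ν for B = 44.84/3 = 14.95
Smallest n/ν is G → limiting reagent.
E consumed = (4/1) × 13.24 = 52.96 mol
E remaining = 69.10 − 52.96 = 16.14 mol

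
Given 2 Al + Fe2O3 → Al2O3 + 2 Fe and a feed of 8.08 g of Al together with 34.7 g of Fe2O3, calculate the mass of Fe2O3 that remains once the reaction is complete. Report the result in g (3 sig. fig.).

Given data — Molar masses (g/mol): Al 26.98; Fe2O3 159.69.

n(Al) = 8.080 / 26.98 = 0.2995 mol
n(Fe2O3) = 34.70 / 159.69 = 0.2173 mol
n/ν → Al: 0.1498, Fe2O3: 0.2173; Al is limiting.
Fe2O3 consumed = (1/2) × 0.2995 = 0.1498 mol
Fe2O3 remaining = 0.2173 − 0.1498 = 0.06750 mol
mass = 0.06750 × 159.69 = 10.78 g

10.8 g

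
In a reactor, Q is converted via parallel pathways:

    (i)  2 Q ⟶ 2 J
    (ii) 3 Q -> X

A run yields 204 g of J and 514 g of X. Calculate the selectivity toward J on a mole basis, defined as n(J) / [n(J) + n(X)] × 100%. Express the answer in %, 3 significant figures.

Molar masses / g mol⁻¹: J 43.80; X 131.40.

n(J) = 204 / 43.80 = 4.658 mol
n(X) = 514 / 131.40 = 3.912 mol
selectivity = 4.658/(4.658+3.912) × 100 = 54.35 %

54.4 %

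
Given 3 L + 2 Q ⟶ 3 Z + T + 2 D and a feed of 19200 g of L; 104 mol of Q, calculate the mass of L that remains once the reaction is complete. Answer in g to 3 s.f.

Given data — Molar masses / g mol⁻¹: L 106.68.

2560 g

n(L) = 19200 / 106.68 = 180.0 mol
n(Q) = 104.0 mol
n/ν → L: 60.00, Q: 52.00; Q is limiting.
L consumed = (3/2) × 104.0 = 156.0 mol
L remaining = 180.0 − 156.0 = 24.00 mol
mass = 24.00 × 106.68 = 2560 g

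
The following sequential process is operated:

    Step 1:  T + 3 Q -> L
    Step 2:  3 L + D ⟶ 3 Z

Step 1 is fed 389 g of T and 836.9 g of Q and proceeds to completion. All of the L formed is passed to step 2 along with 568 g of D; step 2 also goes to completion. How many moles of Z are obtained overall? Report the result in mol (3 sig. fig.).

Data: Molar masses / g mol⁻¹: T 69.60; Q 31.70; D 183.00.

5.59 mol

Step 1:
n(T) = 389.0 / 69.60 = 5.589 mol
n(Q) = 836.9 / 31.70 = 26.40 mol
n/ν → T: 5.589, Q: 8.800; T is limiting.
n(L) produced = (1/1) × 5.589 = 5.589 mol
Step 2:
n(L) available = 5.589 mol
n(D) = 568.0 / 183.00 = 3.104 mol
n/ν → L: 1.863, D: 3.104; L is limiting.
n(Z) = (3/3) × 5.589 = 5.589 mol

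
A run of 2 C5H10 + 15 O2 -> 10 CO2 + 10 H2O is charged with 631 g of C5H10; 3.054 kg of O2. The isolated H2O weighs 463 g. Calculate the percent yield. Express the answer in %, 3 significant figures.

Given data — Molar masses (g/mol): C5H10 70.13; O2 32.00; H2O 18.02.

n(C5H10) = 631.0 / 70.13 = 8.998 mol
n(O2) = 3.054×1000 / 32.00 = 95.44 mol
n/ν for C5H10 = 8.998/2 = 4.499
n/ν for O2 = 95.44/15 = 6.363
Smallest n/ν is C5H10 → limiting reagent.
theoretical n(H2O) = (10/2) × 8.998 = 44.99 mol → 810.7 g
% yield = 463 / 810.7 × 100 = 57.11 %

57.1 %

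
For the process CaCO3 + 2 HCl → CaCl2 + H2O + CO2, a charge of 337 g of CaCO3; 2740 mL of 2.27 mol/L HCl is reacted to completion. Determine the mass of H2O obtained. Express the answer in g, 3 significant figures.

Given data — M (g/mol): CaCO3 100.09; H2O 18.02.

56.0 g

n(CaCO3) = 337.0 / 100.09 = 3.367 mol
n(HCl) = 2.27 × 2740/1000 = 6.220 mol
n/ν for CaCO3 = 3.367/1 = 3.367
n/ν for HCl = 6.220/2 = 3.110
Smallest n/ν is HCl → limiting reagent.
n(H2O) = (1/2) × 6.220 = 3.110 mol
mass = 3.110 × 18.02 = 56.04 g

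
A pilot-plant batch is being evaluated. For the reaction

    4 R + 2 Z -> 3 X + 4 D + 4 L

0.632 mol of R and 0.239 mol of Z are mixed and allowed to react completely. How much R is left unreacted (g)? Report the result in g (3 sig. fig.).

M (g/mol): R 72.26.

11.1 g

n(R) = 0.6320 mol
n(Z) = 0.2390 mol
n/ν → R: 0.1580, Z: 0.1195; Z is limiting.
R consumed = (4/2) × 0.2390 = 0.4780 mol
R remaining = 0.6320 − 0.4780 = 0.1540 mol
mass = 0.1540 × 72.26 = 11.13 g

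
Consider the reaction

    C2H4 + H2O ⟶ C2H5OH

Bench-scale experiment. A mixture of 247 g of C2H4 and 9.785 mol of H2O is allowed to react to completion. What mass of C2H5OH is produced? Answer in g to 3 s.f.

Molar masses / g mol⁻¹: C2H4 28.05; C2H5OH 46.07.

406 g

n(C2H4) = 247.0 / 28.05 = 8.806 mol
n(H2O) = 9.785 mol
n/ν for C2H4 = 8.806/1 = 8.806
n/ν for H2O = 9.785/1 = 9.785
Smallest n/ν is C2H4 → limiting reagent.
n(C2H5OH) = (1/1) × 8.806 = 8.806 mol
mass = 8.806 × 46.07 = 405.7 g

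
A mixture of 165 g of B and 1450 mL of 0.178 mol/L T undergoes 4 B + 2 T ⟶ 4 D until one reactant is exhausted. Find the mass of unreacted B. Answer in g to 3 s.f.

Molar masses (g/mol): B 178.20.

n(B) = 165.0 / 178.20 = 0.9259 mol
n(T) = 0.178 × 1450/1000 = 0.2581 mol
n/ν for B = 0.9259/4 = 0.2315
n/ν for T = 0.2581/2 = 0.1291
Smallest n/ν is T → limiting reagent.
B consumed = (4/2) × 0.2581 = 0.5162 mol
B remaining = 0.9259 − 0.5162 = 0.4097 mol
mass = 0.4097 × 178.20 = 73.01 g

73.0 g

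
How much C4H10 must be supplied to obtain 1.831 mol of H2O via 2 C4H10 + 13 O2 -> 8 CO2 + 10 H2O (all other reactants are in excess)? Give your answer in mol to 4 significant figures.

n(H2O) = 1.831 mol
n(C4H10) = (2/10) × 1.831 = 0.3662 mol

0.3662 mol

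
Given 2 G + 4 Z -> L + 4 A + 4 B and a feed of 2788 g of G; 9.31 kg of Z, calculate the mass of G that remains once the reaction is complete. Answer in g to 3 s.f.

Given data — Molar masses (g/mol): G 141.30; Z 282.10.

n(G) = 2788 / 141.30 = 19.73 mol
n(Z) = 9.310×1000 / 282.10 = 33.00 mol
n/ν for G = 19.73/2 = 9.865
n/ν for Z = 33.00/4 = 8.250
Smallest n/ν is Z → limiting reagent.
G consumed = (2/4) × 33.00 = 16.50 mol
G remaining = 19.73 − 16.50 = 3.230 mol
mass = 3.230 × 141.30 = 456.4 g

456 g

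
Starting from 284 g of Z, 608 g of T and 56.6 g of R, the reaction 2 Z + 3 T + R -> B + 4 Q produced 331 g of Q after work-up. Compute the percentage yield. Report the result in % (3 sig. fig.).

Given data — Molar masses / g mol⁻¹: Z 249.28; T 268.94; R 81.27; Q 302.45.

n(Z) = 284.0 / 249.28 = 1.139 mol
n(T) = 608.0 / 268.94 = 2.261 mol
n(R) = 56.60 / 81.27 = 0.6964 mol
n/ν for Z = 1.139/2 = 0.5695
n/ν for T = 2.261/3 = 0.7537
n/ν for R = 0.6964/1 = 0.6964
Smallest n/ν is Z → limiting reagent.
theoretical n(Q) = (4/2) × 1.139 = 2.278 mol → 689.0 g
% yield = 331 / 689.0 × 100 = 48.04 %

48.0 %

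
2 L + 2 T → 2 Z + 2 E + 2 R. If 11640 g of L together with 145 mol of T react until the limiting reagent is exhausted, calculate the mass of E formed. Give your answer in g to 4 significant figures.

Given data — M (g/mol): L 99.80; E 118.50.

13820 g

n(L) = 11640 / 99.80 = 116.6 mol
n(T) = 145.0 mol
n/ν for L = 116.6/2 = 58.30
n/ν for T = 145.0/2 = 72.50
Smallest n/ν is L → limiting reagent.
n(E) = (2/2) × 116.6 = 116.6 mol
mass = 116.6 × 118.50 = 13820 g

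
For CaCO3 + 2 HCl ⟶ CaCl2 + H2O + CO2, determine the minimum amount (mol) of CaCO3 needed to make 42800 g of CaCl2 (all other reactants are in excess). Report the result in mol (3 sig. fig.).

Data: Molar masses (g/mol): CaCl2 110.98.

n(CaCl2) = 42800 / 110.98 = 385.7 mol
n(CaCO3) = (1/1) × 385.7 = 385.7 mol

386 mol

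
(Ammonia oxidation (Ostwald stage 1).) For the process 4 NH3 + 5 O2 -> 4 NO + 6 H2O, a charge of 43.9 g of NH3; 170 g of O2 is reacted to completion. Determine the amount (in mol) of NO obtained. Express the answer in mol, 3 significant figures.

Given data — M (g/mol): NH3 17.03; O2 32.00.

n(NH3) = 43.90 / 17.03 = 2.578 mol
n(O2) = 170.0 / 32.00 = 5.313 mol
n/ν for NH3 = 2.578/4 = 0.6445
n/ν for O2 = 5.313/5 = 1.063
Smallest n/ν is NH3 → limiting reagent.
n(NO) = (4/4) × 2.578 = 2.578 mol

2.58 mol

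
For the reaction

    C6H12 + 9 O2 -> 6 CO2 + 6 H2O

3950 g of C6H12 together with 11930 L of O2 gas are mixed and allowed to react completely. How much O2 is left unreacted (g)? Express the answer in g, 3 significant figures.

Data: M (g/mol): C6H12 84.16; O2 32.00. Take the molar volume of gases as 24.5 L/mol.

2060 g

n(C6H12) = 3950 / 84.16 = 46.93 mol
n(O2) = 11930 / 24.5 = 486.9 mol
n/ν for C6H12 = 46.93/1 = 46.93
n/ν for O2 = 486.9/9 = 54.10
Smallest n/ν is C6H12 → limiting reagent.
O2 consumed = (9/1) × 46.93 = 422.4 mol
O2 remaining = 486.9 − 422.4 = 64.50 mol
mass = 64.50 × 32.00 = 2064 g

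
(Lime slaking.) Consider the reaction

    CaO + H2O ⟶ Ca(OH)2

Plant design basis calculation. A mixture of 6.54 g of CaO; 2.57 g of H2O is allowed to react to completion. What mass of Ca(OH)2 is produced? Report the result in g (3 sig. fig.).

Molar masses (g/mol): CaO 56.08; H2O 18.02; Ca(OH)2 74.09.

n(CaO) = 6.540 / 56.08 = 0.1166 mol
n(H2O) = 2.570 / 18.02 = 0.1426 mol
n/ν for CaO = 0.1166/1 = 0.1166
n/ν for H2O = 0.1426/1 = 0.1426
Smallest n/ν is CaO → limiting reagent.
n(Ca(OH)2) = (1/1) × 0.1166 = 0.1166 mol
mass = 0.1166 × 74.09 = 8.639 g

8.64 g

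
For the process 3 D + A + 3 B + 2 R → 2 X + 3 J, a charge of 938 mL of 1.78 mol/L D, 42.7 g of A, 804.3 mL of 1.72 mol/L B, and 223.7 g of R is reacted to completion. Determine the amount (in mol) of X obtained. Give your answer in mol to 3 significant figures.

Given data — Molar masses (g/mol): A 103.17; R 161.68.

n(D) = 1.78 × 938.0/1000 = 1.670 mol
n(A) = 42.70 / 103.17 = 0.4139 mol
n(B) = 1.72 × 804.3/1000 = 1.383 mol
n(R) = 223.7 / 161.68 = 1.384 mol
n/ν → D: 0.5567, A: 0.4139, B: 0.4610, R: 0.6920; A is limiting.
n(X) = (2/1) × 0.4139 = 0.8278 mol

0.828 mol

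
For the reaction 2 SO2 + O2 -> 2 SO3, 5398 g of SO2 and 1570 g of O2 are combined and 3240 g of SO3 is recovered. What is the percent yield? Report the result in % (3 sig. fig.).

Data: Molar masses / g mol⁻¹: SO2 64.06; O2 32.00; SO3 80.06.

48.0 %

n(SO2) = 5398 / 64.06 = 84.26 mol
n(O2) = 1570 / 32.00 = 49.06 mol
n/ν for SO2 = 84.26/2 = 42.13
n/ν for O2 = 49.06/1 = 49.06
Smallest n/ν is SO2 → limiting reagent.
theoretical n(SO3) = (2/2) × 84.26 = 84.26 mol → 6746 g
% yield = 3240 / 6746 × 100 = 48.03 %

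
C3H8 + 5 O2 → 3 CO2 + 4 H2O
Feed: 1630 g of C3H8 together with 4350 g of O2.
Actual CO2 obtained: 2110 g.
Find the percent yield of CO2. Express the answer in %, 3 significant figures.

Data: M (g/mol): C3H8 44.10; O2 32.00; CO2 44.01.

58.8 %

n(C3H8) = 1630 / 44.10 = 36.96 mol
n(O2) = 4350 / 32.00 = 135.9 mol
n/ν for C3H8 = 36.96/1 = 36.96
n/ν for O2 = 135.9/5 = 27.18
Smallest n/ν is O2 → limiting reagent.
theoretical n(CO2) = (3/5) × 135.9 = 81.54 mol → 3589 g
% yield = 2110 / 3589 × 100 = 58.79 %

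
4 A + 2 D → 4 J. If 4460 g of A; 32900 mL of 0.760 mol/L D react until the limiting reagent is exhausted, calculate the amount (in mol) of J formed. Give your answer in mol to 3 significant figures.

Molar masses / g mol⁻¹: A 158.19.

n(A) = 4460 / 158.19 = 28.19 mol
n(D) = 0.760 × 32900/1000 = 25.00 mol
n/ν for A = 28.19/4 = 7.048
n/ν for D = 25.00/2 = 12.50
Smallest n/ν is A → limiting reagent.
n(J) = (4/4) × 28.19 = 28.19 mol

28.2 mol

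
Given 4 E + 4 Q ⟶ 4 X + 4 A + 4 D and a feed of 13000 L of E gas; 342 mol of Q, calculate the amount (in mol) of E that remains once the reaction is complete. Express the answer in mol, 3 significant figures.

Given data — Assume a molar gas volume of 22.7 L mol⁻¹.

n(E) = 13000 / 22.7 = 572.7 mol
n(Q) = 342.0 mol
n/ν for E = 572.7/4 = 143.2
n/ν for Q = 342.0/4 = 85.50
Smallest n/ν is Q → limiting reagent.
E consumed = (4/4) × 342.0 = 342.0 mol
E remaining = 572.7 − 342.0 = 230.7 mol

231 mol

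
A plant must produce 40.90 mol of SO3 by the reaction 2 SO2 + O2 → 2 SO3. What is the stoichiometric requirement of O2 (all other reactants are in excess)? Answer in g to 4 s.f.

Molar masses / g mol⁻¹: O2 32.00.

n(SO3) = 40.90 mol
n(O2) = (1/2) × 40.90 = 20.45 mol
mass = 20.45 × 32.00 = 654.4 g

654.4 g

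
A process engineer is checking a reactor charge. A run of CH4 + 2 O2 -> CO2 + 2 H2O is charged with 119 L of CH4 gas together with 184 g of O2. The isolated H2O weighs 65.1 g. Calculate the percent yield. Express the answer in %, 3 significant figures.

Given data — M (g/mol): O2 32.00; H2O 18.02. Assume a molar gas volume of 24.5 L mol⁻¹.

62.8 %

n(CH4) = 119.0 / 24.5 = 4.857 mol
n(O2) = 184.0 / 32.00 = 5.750 mol
n/ν → CH4: 4.857, O2: 2.875; O2 is limiting.
theoretical n(H2O) = (2/2) × 5.750 = 5.750 mol → 103.6 g
% yield = 65.1 / 103.6 × 100 = 62.84 %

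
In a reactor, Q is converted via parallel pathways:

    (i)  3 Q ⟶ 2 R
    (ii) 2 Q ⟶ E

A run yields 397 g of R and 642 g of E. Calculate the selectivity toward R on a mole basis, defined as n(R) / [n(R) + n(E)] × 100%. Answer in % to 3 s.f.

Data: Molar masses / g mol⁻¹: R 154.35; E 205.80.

n(R) = 397 / 154.35 = 2.572 mol
n(E) = 642 / 205.80 = 3.120 mol
selectivity = 2.572/(2.572+3.120) × 100 = 45.19 %

45.2 %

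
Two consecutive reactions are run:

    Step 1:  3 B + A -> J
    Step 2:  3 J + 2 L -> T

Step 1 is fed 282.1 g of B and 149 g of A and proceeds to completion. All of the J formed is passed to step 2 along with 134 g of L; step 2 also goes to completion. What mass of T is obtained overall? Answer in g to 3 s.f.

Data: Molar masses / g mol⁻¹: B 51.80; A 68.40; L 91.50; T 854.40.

Step 1:
n(B) = 282.1 / 51.80 = 5.446 mol
n(A) = 149.0 / 68.40 = 2.178 mol
n/ν for B = 5.446/3 = 1.815
n/ν for A = 2.178/1 = 2.178
Smallest n/ν is B → limiting reagent.
n(J) produced = (1/3) × 5.446 = 1.815 mol
Step 2:
n(J) available = 1.815 mol
n(L) = 134.0 / 91.50 = 1.464 mol
n/ν for J = 1.815/3 = 0.6050
n/ν for L = 1.464/2 = 0.7320
Smallest n/ν is J → limiting reagent.
n(T) = (1/3) × 1.815 = 0.6050 mol
mass = 0.6050 × 854.40 = 516.9 g

517 g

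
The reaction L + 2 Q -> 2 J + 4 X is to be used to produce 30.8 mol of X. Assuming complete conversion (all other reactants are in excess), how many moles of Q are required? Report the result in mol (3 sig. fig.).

n(X) = 30.80 mol
n(Q) = (2/4) × 30.80 = 15.40 mol

15.4 mol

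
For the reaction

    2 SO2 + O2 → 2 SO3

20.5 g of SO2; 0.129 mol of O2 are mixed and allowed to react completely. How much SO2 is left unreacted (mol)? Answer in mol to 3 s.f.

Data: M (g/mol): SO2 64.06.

0.0620 mol

n(SO2) = 20.50 / 64.06 = 0.3200 mol
n(O2) = 0.1290 mol
n/ν for SO2 = 0.3200/2 = 0.1600
n/ν for O2 = 0.1290/1 = 0.1290
Smallest n/ν is O2 → limiting reagent.
SO2 consumed = (2/1) × 0.1290 = 0.2580 mol
SO2 remaining = 0.3200 − 0.2580 = 0.06200 mol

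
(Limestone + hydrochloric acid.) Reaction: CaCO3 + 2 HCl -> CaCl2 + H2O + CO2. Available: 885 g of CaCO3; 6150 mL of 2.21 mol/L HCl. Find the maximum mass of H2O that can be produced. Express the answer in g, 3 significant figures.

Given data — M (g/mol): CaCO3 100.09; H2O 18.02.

122 g

n(CaCO3) = 885.0 / 100.09 = 8.842 mol
n(HCl) = 2.21 × 6150/1000 = 13.59 mol
n/ν for CaCO3 = 8.842/1 = 8.842
n/ν for HCl = 13.59/2 = 6.795
Smallest n/ν is HCl → limiting reagent.
n(H2O) = (1/2) × 13.59 = 6.795 mol
mass = 6.795 × 18.02 = 122.4 g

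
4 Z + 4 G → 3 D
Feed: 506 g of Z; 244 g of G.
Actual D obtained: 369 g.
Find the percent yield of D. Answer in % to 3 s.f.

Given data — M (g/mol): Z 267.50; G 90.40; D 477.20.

54.5 %

n(Z) = 506.0 / 267.50 = 1.892 mol
n(G) = 244.0 / 90.40 = 2.699 mol
n/ν for Z = 1.892/4 = 0.4730
n/ν for G = 2.699/4 = 0.6748
Smallest n/ν is Z → limiting reagent.
theoretical n(D) = (3/4) × 1.892 = 1.419 mol → 677.1 g
% yield = 369 / 677.1 × 100 = 54.50 %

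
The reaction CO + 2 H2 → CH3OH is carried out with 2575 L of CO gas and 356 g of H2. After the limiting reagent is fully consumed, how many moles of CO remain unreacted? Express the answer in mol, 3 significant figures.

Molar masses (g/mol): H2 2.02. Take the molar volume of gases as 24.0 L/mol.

n(CO) = 2575 / 24.0 = 107.3 mol
n(H2) = 356.0 / 2.02 = 176.2 mol
n/ν for CO = 107.3/1 = 107.3
n/ν for H2 = 176.2/2 = 88.10
Smallest n/ν is H2 → limiting reagent.
CO consumed = (1/2) × 176.2 = 88.10 mol
CO remaining = 107.3 − 88.10 = 19.20 mol

19.2 mol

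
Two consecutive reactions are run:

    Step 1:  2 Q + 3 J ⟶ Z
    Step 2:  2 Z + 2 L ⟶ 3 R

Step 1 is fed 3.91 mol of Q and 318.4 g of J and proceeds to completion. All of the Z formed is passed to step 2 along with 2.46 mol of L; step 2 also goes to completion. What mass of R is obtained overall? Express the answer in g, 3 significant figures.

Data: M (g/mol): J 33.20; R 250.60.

735 g

Step 1:
n(Q) = 3.910 mol
n(J) = 318.4 / 33.20 = 9.590 mol
n/ν for Q = 3.910/2 = 1.955
n/ν for J = 9.590/3 = 3.197
Smallest n/ν is Q → limiting reagent.
n(Z) produced = (1/2) × 3.910 = 1.955 mol
Step 2:
n(Z) available = 1.955 mol
n(L) = 2.460 mol
n/ν for Z = 1.955/2 = 0.9775
n/ν for L = 2.460/2 = 1.230
Smallest n/ν is Z → limiting reagent.
n(R) = (3/2) × 1.955 = 2.933 mol
mass = 2.933 × 250.60 = 735.0 g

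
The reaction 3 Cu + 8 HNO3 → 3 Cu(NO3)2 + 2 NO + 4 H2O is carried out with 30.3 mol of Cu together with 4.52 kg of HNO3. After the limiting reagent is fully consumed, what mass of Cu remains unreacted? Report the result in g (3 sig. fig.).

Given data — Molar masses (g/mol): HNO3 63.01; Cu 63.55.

n(Cu) = 30.30 mol
n(HNO3) = 4.520×1000 / 63.01 = 71.73 mol
n/ν for Cu = 30.30/3 = 10.10
n/ν for HNO3 = 71.73/8 = 8.966
Smallest n/ν is HNO3 → limiting reagent.
Cu consumed = (3/8) × 71.73 = 26.90 mol
Cu remaining = 30.30 − 26.90 = 3.400 mol
mass = 3.400 × 63.55 = 216.1 g

216 g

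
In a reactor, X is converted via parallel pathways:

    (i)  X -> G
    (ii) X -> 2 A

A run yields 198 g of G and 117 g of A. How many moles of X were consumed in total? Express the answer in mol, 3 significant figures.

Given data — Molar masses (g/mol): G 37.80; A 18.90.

8.33 mol

n(G) = 198 / 37.80 = 5.238 mol
n(A) = 117 / 18.90 = 6.190 mol
n(X) via (i) = (1/1)×5.238 = 5.238 mol
n(X) via (ii) = (1/2)×6.190 = 3.095 mol
total n(X) = 5.238 + 3.095 = 8.333 mol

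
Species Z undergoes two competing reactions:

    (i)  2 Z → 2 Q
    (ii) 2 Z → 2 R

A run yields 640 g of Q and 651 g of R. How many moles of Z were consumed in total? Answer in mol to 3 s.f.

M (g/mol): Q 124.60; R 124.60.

n(Q) = 640 / 124.60 = 5.136 mol
n(R) = 651 / 124.60 = 5.225 mol
n(Z) via (i) = (2/2)×5.136 = 5.136 mol
n(Z) via (ii) = (2/2)×5.225 = 5.225 mol
total n(Z) = 5.136 + 5.225 = 10.36 mol

10.4 mol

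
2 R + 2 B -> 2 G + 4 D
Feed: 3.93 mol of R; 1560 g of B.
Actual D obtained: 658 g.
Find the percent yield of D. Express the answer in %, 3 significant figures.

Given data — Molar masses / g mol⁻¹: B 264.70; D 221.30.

37.8 %

n(R) = 3.930 mol
n(B) = 1560 / 264.70 = 5.893 mol
n/ν → R: 1.965, B: 2.947; R is limiting.
theoretical n(D) = (4/2) × 3.930 = 7.860 mol → 1739 g
% yield = 658 / 1739 × 100 = 37.84 %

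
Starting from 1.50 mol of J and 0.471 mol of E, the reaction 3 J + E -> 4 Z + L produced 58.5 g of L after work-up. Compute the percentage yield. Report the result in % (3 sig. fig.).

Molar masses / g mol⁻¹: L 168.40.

n(J) = 1.500 mol
n(E) = 0.4710 mol
n/ν for J = 1.500/3 = 0.5000
n/ν for E = 0.4710/1 = 0.4710
Smallest n/ν is E → limiting reagent.
theoretical n(L) = (1/1) × 0.4710 = 0.4710 mol → 79.32 g
% yield = 58.5 / 79.32 × 100 = 73.75 %

73.8 %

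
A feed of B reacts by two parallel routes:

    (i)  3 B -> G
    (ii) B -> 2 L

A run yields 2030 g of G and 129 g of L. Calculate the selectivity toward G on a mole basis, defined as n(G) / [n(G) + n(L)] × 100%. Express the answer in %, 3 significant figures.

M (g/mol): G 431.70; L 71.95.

n(G) = 2030 / 431.70 = 4.702 mol
n(L) = 129 / 71.95 = 1.793 mol
selectivity = 4.702/(4.702+1.793) × 100 = 72.39 %

72.4 %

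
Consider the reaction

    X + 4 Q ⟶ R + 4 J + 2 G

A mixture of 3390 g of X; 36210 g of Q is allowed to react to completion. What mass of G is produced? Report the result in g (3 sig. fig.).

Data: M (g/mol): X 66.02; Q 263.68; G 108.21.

7430 g

n(X) = 3390 / 66.02 = 51.35 mol
n(Q) = 36210 / 263.68 = 137.3 mol
n/ν → X: 51.35, Q: 34.33; Q is limiting.
n(G) = (2/4) × 137.3 = 68.65 mol
mass = 68.65 × 108.21 = 7429 g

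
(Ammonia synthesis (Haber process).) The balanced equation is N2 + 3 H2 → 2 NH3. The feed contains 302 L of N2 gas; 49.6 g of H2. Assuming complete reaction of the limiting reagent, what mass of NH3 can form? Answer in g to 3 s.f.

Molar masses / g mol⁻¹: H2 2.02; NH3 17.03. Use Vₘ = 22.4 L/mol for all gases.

n(N2) = 302.0 / 22.4 = 13.48 mol
n(H2) = 49.60 / 2.02 = 24.55 mol
n/ν → N2: 13.48, H2: 8.183; H2 is limiting.
n(NH3) = (2/3) × 24.55 = 16.37 mol
mass = 16.37 × 17.03 = 278.8 g

279 g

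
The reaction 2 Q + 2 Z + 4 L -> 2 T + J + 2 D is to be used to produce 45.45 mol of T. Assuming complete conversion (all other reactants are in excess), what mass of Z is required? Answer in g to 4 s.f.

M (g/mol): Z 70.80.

3218 g

n(T) = 45.45 mol
n(Z) = (2/2) × 45.45 = 45.45 mol
mass = 45.45 × 70.80 = 3218 g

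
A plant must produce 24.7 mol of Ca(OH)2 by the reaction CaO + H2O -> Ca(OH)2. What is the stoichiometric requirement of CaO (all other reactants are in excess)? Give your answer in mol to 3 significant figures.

24.7 mol

n(Ca(OH)2) = 24.70 mol
n(CaO) = (1/1) × 24.70 = 24.70 mol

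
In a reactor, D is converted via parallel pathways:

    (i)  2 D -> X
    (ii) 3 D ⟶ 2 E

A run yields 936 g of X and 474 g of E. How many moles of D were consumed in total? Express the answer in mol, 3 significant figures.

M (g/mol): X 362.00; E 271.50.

7.79 mol

n(X) = 936 / 362.00 = 2.586 mol
n(E) = 474 / 271.50 = 1.746 mol
n(D) via (i) = (2/1)×2.586 = 5.172 mol
n(D) via (ii) = (3/2)×1.746 = 2.619 mol
total n(D) = 5.172 + 2.619 = 7.791 mol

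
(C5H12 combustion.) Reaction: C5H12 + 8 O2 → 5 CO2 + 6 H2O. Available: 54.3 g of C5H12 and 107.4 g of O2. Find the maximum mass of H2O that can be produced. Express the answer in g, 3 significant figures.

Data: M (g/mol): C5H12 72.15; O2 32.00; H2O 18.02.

n(C5H12) = 54.30 / 72.15 = 0.7526 mol
n(O2) = 107.4 / 32.00 = 3.356 mol
n/ν for C5H12 = 0.7526/1 = 0.7526
n/ν for O2 = 3.356/8 = 0.4195
Smallest n/ν is O2 → limiting reagent.
n(H2O) = (6/8) × 3.356 = 2.517 mol
mass = 2.517 × 18.02 = 45.36 g

45.4 g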